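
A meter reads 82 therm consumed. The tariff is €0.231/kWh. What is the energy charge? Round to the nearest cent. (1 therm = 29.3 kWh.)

€555.00

82 therm × (29.3 kWh/therm) = 2,403 kWh
Cost = 2,403 kWh × €0.231/kWh = €555.00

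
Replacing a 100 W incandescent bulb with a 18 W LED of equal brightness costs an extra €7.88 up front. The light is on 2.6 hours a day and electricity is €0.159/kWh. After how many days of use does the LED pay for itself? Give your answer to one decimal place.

Power saved = 100 − 18 = 82 W
Daily energy saved = 82 W × 2.6 h = 213.2 Wh = 0.2132 kWh
Daily savings = 0.2132 × €0.159 = €0.0339
Payback = €7.88 / €0.0339 per day = 232.5 days

232.5 days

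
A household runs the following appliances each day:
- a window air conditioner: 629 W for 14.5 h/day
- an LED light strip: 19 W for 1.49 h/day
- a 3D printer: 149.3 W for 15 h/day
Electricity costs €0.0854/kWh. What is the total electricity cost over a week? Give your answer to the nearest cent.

€6.81

window air conditioner: 629 W × 14.5 h × 7 d = 63,844 Wh = 63.84 kWh
LED light strip: 19 W × 1.49 h × 7 d = 198 Wh = 0.1982 kWh
3D printer: 149.3 W × 15 h × 7 d = 15,676 Wh = 15.68 kWh
Total energy = 63.84 + 0.1982 + 15.68 = 79.72 kWh
Cost = 79.72 kWh × €0.0854 = €6.81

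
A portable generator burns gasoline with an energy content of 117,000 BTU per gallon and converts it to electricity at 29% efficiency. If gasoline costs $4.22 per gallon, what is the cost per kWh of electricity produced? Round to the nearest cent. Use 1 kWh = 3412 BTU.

$0.42

Electrical output per gallon = 117,000 BTU × 0.29 / 3412 BTU/kWh = 9.944 kWh
Cost per kWh = $4.22 / 9.944 kWh = $0.424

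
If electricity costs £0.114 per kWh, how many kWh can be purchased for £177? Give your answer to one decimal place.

£177 / £0.114 per kWh = 1,553 kWh

1552.6 kWh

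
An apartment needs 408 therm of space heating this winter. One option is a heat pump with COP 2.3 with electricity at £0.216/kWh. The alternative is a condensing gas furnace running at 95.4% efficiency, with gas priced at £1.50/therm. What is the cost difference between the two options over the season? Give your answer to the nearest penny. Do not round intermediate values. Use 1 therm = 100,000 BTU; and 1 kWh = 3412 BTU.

Heat load = 408 therm × 100,000 = 40,800,000 BTU
Gas: input = 40,800,000 / 0.954 = 42,767,296 BTU = 427.7 therm → 427.7 × £1.50 = £641.51
Heat pump: 40,800,000 BTU / 3412 = 11,960 kWh heat; / 2.3 = 5,199 kWh in → × £0.216 = £1,122.99
Difference = |£641.51 − £1,122.99| = £481.48

£481.48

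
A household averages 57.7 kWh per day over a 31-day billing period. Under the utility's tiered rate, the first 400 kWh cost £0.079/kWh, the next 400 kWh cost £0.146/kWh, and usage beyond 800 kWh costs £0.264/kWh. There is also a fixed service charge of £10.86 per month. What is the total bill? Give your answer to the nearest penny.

£361.88

Usage = 57.7 kWh/day × 31 days = 1788.7 kWh
First 400 kWh × £0.079 = £31.60
Next 400 kWh × £0.146 = £58.40
Remaining 988.7 kWh × £0.264 = £261.02
Energy charge = £351.02; + service £10.86 = £361.88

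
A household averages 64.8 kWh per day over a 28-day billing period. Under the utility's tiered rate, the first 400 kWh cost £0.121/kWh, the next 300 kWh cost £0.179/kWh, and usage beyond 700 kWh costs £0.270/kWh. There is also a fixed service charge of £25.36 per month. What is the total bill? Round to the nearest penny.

£428.35

Usage = 64.8 kWh/day × 28 days = 1814.4 kWh
First 400 kWh × £0.121 = £48.40
Next 300 kWh × £0.179 = £53.70
Remaining 1114.4 kWh × £0.270 = £300.89
Energy charge = £402.99; + service £25.36 = £428.35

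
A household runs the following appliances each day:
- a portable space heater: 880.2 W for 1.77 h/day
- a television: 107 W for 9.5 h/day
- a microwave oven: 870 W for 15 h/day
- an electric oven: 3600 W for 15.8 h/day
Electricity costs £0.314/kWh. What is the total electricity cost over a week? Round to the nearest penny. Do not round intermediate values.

portable space heater: 880.2 W × 1.77 h × 7 d = 10,906 Wh = 10.91 kWh
television: 107 W × 9.5 h × 7 d = 7,116 Wh = 7.115 kWh
microwave oven: 870 W × 15 h × 7 d = 91,350 Wh = 91.35 kWh
electric oven: 3600 W × 15.8 h × 7 d = 398,160 Wh = 398.2 kWh
Total energy = 10.91 + 7.115 + 91.35 + 398.2 = 507.5 kWh
Cost = 507.5 kWh × £0.314 = £159.36

£159.36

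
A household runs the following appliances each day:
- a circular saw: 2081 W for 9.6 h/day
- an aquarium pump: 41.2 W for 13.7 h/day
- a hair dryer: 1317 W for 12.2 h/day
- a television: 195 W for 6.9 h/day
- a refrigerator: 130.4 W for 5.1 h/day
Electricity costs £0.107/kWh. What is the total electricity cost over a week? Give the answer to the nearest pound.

£29

circular saw: 2081 W × 9.6 h × 7 d = 139,843 Wh = 139.8 kWh
aquarium pump: 41.2 W × 13.7 h × 7 d = 3,951 Wh = 3.951 kWh
hair dryer: 1317 W × 12.2 h × 7 d = 112,472 Wh = 112.5 kWh
television: 195 W × 6.9 h × 7 d = 9,418 Wh = 9.418 kWh
refrigerator: 130.4 W × 5.1 h × 7 d = 4,655 Wh = 4.655 kWh
Total energy = 139.8 + 3.951 + 112.5 + 9.418 + 4.655 = 270.3 kWh
Cost = 270.3 kWh × £0.107 = £28.93 ≈ £29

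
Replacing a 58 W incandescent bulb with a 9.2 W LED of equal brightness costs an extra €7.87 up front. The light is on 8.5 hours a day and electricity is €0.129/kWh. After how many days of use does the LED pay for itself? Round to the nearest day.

147 days

Power saved = 58 − 9.2 = 48.8 W
Daily energy saved = 48.8 W × 8.5 h = 414.8 Wh = 0.4148 kWh
Daily savings = 0.4148 × €0.129 = €0.0535
Payback = €7.87 / €0.0535 per day = 147.1 days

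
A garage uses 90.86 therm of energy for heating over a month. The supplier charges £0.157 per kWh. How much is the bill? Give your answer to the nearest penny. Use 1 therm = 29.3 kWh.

90.86 therm × (29.3 kWh/therm) = 2,662 kWh
Cost = 2,662 kWh × £0.157/kWh = £417.97

£417.97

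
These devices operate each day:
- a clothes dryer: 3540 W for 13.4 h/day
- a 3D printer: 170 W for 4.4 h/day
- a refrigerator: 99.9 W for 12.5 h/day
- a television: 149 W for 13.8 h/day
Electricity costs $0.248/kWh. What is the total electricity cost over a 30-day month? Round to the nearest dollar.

$383

clothes dryer: 3540 W × 13.4 h × 30 d = 1,423,080 Wh = 1,423 kWh
3D printer: 170 W × 4.4 h × 30 d = 22,440 Wh = 22.44 kWh
refrigerator: 99.9 W × 12.5 h × 30 d = 37,462 Wh = 37.46 kWh
television: 149 W × 13.8 h × 30 d = 61,686 Wh = 61.69 kWh
Total energy = 1,423 + 22.44 + 37.46 + 61.69 = 1,545 kWh
Cost = 1,545 kWh × $0.248 = $383.08 ≈ $383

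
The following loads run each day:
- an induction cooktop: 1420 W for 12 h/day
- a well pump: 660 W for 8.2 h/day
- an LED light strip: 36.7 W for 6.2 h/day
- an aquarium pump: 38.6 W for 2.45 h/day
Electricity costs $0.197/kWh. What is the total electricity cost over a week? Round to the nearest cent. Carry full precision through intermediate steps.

induction cooktop: 1420 W × 12 h × 7 d = 119,280 Wh = 119.3 kWh
well pump: 660 W × 8.2 h × 7 d = 37,884 Wh = 37.88 kWh
LED light strip: 36.7 W × 6.2 h × 7 d = 1,593 Wh = 1.593 kWh
aquarium pump: 38.6 W × 2.45 h × 7 d = 662 Wh = 0.662 kWh
Total energy = 119.3 + 37.88 + 1.593 + 0.662 = 159.4 kWh
Cost = 159.4 kWh × $0.197 = $31.41

$31.41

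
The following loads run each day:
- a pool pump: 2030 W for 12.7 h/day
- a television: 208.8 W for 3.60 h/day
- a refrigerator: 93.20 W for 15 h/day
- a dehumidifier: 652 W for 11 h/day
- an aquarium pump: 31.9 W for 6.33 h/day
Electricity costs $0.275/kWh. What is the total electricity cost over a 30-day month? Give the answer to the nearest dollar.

pool pump: 2030 W × 12.7 h × 30 d = 773,430 Wh = 773.4 kWh
television: 208.8 W × 3.60 h × 30 d = 22,550 Wh = 22.55 kWh
refrigerator: 93.20 W × 15 h × 30 d = 41,940 Wh = 41.94 kWh
dehumidifier: 652 W × 11 h × 30 d = 215,160 Wh = 215.2 kWh
aquarium pump: 31.9 W × 6.33 h × 30 d = 6,058 Wh = 6.058 kWh
Total energy = 773.4 + 22.55 + 41.94 + 215.2 + 6.058 = 1,059 kWh
Cost = 1,059 kWh × $0.275 = $291.26 ≈ $291

$291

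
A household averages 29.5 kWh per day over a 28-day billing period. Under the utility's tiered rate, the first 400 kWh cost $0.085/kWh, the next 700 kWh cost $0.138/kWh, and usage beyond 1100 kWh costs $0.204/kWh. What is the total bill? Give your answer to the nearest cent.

$92.79

Usage = 29.5 kWh/day × 28 days = 826 kWh
First 400 kWh × $0.085 = $34.00
Next 426 kWh × $0.138 = $58.79
Remaining tier: 0 kWh (not reached)
Total = $92.79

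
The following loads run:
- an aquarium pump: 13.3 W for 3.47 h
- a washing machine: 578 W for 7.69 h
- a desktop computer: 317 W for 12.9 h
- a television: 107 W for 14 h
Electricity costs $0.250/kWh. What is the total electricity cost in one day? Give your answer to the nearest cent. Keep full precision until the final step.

$2.52

aquarium pump: 13.3 W × 3.47 h = 46 Wh = 0.04615 kWh
washing machine: 578 W × 7.69 h = 4,445 Wh = 4.445 kWh
desktop computer: 317 W × 12.9 h = 4,089 Wh = 4.089 kWh
television: 107 W × 14 h = 1,498 Wh = 1.498 kWh
Total energy = 0.04615 + 4.445 + 4.089 + 1.498 = 10.08 kWh
Cost = 10.08 kWh × $0.250 = $2.52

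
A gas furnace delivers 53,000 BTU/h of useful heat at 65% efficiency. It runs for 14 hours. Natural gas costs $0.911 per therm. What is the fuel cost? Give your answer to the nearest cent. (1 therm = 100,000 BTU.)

Heat delivered = 53,000 BTU/h × 14 h = 742,000 BTU
Gas input = 742,000 / 0.65 = 1,141,538 BTU
= 1,141,538 / 100,000 = 11.42 therm
Cost = 11.42 × $0.911/therm = $10.40

$10.40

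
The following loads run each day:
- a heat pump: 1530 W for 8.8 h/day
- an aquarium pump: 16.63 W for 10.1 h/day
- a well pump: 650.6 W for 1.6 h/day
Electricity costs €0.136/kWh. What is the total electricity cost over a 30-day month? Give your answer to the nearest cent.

€59.87

heat pump: 1530 W × 8.8 h × 30 d = 403,920 Wh = 403.9 kWh
aquarium pump: 16.63 W × 10.1 h × 30 d = 5,039 Wh = 5.039 kWh
well pump: 650.6 W × 1.6 h × 30 d = 31,229 Wh = 31.23 kWh
Total energy = 403.9 + 5.039 + 31.23 = 440.2 kWh
Cost = 440.2 kWh × €0.136 = €59.87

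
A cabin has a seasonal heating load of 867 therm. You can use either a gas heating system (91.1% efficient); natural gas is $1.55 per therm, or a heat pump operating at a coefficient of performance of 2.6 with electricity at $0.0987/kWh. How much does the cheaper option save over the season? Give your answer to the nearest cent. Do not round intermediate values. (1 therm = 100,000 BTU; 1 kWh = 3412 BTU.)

$510.52

Heat load = 867 therm × 100,000 = 86,700,000 BTU
Gas: input = 86,700,000 / 0.911 = 95,170,143 BTU = 951.7 therm → 951.7 × $1.55 = $1,475.14
Heat pump: 86,700,000 BTU / 3412 = 25,410 kWh heat; / 2.6 = 9,773 kWh in → × $0.0987 = $964.61
Difference = |$1,475.14 − $964.61| = $510.52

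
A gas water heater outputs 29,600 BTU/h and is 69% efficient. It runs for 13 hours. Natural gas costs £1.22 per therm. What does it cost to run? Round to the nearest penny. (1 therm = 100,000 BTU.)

£6.80

Heat delivered = 29,600 BTU/h × 13 h = 384,800 BTU
Gas input = 384,800 / 0.69 = 557,681 BTU
= 557,681 / 100,000 = 5.577 therm
Cost = 5.577 × £1.22/therm = £6.80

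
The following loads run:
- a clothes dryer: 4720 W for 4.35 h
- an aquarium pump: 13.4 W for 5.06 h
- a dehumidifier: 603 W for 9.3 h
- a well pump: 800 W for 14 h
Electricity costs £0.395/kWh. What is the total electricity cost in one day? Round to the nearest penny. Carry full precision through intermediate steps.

£14.78

clothes dryer: 4720 W × 4.35 h = 20,532 Wh = 20.53 kWh
aquarium pump: 13.4 W × 5.06 h = 68 Wh = 0.0678 kWh
dehumidifier: 603 W × 9.3 h = 5,608 Wh = 5.608 kWh
well pump: 800 W × 14 h = 11,200 Wh = 11.2 kWh
Total energy = 20.53 + 0.0678 + 5.608 + 11.2 = 37.41 kWh
Cost = 37.41 kWh × £0.395 = £14.78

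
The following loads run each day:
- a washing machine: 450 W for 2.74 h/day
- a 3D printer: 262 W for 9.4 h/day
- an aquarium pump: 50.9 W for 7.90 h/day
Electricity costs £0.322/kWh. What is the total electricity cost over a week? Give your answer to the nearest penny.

washing machine: 450 W × 2.74 h × 7 d = 8,631 Wh = 8.631 kWh
3D printer: 262 W × 9.4 h × 7 d = 17,240 Wh = 17.24 kWh
aquarium pump: 50.9 W × 7.90 h × 7 d = 2,815 Wh = 2.815 kWh
Total energy = 8.631 + 17.24 + 2.815 = 28.69 kWh
Cost = 28.69 kWh × £0.322 = £9.24

£9.24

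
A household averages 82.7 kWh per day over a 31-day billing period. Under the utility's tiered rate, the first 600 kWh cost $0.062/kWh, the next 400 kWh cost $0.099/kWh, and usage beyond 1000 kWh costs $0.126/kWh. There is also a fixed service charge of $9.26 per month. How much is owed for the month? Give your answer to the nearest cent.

$283.09

Usage = 82.7 kWh/day × 31 days = 2563.7 kWh
First 600 kWh × $0.062 = $37.20
Next 400 kWh × $0.099 = $39.60
Remaining 1563.7 kWh × $0.126 = $197.03
Energy charge = $273.83; + service $9.26 = $283.09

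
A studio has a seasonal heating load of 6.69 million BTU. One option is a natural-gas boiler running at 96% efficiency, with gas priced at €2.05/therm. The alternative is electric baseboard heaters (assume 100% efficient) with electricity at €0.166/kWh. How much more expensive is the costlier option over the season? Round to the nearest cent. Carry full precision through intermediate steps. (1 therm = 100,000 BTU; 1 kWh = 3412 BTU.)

€182.62

Heat load = 6.69 × 10⁶ BTU = 6,690,000 BTU
Gas: input = 6,690,000 / 0.96 = 6,968,750 BTU = 69.69 therm → 69.69 × €2.05 = €142.86
Electric: 6,690,000 BTU / 3412 = 1,961 kWh → × €0.166 = €325.48
Difference = |€142.86 − €325.48| = €182.62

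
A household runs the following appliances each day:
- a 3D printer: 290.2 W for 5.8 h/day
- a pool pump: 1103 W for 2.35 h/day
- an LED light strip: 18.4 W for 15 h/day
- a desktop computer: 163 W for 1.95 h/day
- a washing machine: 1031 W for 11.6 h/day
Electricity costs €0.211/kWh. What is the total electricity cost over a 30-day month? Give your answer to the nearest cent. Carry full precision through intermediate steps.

€106.53

3D printer: 290.2 W × 5.8 h × 30 d = 50,495 Wh = 50.49 kWh
pool pump: 1103 W × 2.35 h × 30 d = 77,762 Wh = 77.76 kWh
LED light strip: 18.4 W × 15 h × 30 d = 8,280 Wh = 8.28 kWh
desktop computer: 163 W × 1.95 h × 30 d = 9,535 Wh = 9.535 kWh
washing machine: 1031 W × 11.6 h × 30 d = 358,788 Wh = 358.8 kWh
Total energy = 50.49 + 77.76 + 8.28 + 9.535 + 358.8 = 504.9 kWh
Cost = 504.9 kWh × €0.211 = €106.53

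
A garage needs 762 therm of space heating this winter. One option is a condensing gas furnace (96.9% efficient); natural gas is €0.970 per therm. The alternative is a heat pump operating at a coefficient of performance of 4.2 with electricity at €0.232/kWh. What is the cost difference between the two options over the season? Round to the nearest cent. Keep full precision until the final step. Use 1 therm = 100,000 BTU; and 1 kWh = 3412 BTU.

€470.84

Heat load = 762 therm × 100,000 = 76,200,000 BTU
Gas: input = 76,200,000 / 0.969 = 78,637,771 BTU = 786.4 therm → 786.4 × €0.970 = €762.79
Heat pump: 76,200,000 BTU / 3412 = 22,330 kWh heat; / 4.2 = 5,317 kWh in → × €0.232 = €1,233.63
Difference = |€762.79 − €1,233.63| = €470.84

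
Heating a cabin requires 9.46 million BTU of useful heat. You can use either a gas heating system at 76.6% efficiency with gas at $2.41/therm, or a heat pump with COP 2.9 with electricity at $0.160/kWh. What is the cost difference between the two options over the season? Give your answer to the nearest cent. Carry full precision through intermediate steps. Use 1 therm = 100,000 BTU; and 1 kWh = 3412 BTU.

Heat load = 9.46 × 10⁶ BTU = 9,460,000 BTU
Gas: input = 9,460,000 / 0.766 = 12,349,869 BTU = 123.5 therm → 123.5 × $2.41 = $297.63
Heat pump: 9,460,000 BTU / 3412 = 2,773 kWh heat; / 2.9 = 956.1 kWh in → × $0.160 = $152.97
Difference = |$297.63 − $152.97| = $144.66

$144.66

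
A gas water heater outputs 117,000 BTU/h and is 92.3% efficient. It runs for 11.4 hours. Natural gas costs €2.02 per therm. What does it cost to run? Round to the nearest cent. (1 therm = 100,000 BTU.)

Heat delivered = 117,000 BTU/h × 11.4 h = 1,333,800 BTU
Gas input = 1,333,800 / 0.923 = 1,445,070 BTU
= 1,445,070 / 100,000 = 14.45 therm
Cost = 14.45 × €2.02/therm = €29.19

€29.19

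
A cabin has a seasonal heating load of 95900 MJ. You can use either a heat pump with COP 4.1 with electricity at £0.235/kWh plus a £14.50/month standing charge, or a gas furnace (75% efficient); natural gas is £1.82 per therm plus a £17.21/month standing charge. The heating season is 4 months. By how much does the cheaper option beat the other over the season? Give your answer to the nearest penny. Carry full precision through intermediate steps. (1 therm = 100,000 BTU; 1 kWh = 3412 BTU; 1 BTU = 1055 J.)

£689.68

Heat load = 95900 MJ = 95,900,000,000 J / 1055 = 90,900,474 BTU
Gas: input = 90,900,474 / 0.75 = 121,200,632 BTU = 1,212 therm → 1,212 × £1.82 = £2,205.85; + 4 × £17.21 standing = £2,274.69
Heat pump: 90,900,474 BTU / 3412 = 26,640 kWh heat; / 4.1 = 6,498 kWh in → × £0.235 = £1,527.01; + 4 × £14.50 standing = £1,585.01
Difference = |£2,274.69 − £1,585.01| = £689.68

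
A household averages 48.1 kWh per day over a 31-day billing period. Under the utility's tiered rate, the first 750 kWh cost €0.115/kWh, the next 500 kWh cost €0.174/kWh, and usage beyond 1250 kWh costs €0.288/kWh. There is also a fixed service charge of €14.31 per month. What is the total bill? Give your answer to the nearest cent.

€257.00

Usage = 48.1 kWh/day × 31 days = 1491.1 kWh
First 750 kWh × €0.115 = €86.25
Next 500 kWh × €0.174 = €87.00
Remaining 241.1 kWh × €0.288 = €69.44
Energy charge = €242.69; + service €14.31 = €257.00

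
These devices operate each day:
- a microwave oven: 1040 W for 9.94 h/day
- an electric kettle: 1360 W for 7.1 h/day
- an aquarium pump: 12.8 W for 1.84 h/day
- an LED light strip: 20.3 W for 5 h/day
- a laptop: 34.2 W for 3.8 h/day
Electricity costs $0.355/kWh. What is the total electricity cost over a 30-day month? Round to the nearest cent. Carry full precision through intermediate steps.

$215.65

microwave oven: 1040 W × 9.94 h × 30 d = 310,128 Wh = 310.1 kWh
electric kettle: 1360 W × 7.1 h × 30 d = 289,680 Wh = 289.7 kWh
aquarium pump: 12.8 W × 1.84 h × 30 d = 707 Wh = 0.7066 kWh
LED light strip: 20.3 W × 5 h × 30 d = 3,045 Wh = 3.045 kWh
laptop: 34.2 W × 3.8 h × 30 d = 3,899 Wh = 3.899 kWh
Total energy = 310.1 + 289.7 + 0.7066 + 3.045 + 3.899 = 607.5 kWh
Cost = 607.5 kWh × $0.355 = $215.65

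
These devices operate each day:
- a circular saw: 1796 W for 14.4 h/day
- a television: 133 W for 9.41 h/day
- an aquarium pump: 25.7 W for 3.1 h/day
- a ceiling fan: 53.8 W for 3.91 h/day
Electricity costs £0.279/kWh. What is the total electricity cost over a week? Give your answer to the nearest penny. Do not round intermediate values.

circular saw: 1796 W × 14.4 h × 7 d = 181,037 Wh = 181 kWh
television: 133 W × 9.41 h × 7 d = 8,761 Wh = 8.761 kWh
aquarium pump: 25.7 W × 3.1 h × 7 d = 558 Wh = 0.5577 kWh
ceiling fan: 53.8 W × 3.91 h × 7 d = 1,473 Wh = 1.473 kWh
Total energy = 181 + 8.761 + 0.5577 + 1.473 = 191.8 kWh
Cost = 191.8 kWh × £0.279 = £53.52

£53.52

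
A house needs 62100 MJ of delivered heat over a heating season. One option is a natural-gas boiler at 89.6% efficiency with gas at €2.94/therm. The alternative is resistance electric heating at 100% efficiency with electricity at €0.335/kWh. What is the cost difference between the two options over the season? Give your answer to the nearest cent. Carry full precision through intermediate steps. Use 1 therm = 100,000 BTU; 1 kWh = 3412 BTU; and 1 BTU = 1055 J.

€3847.87

Heat load = 62100 MJ = 62,100,000,000 J / 1055 = 58,862,559 BTU
Gas: input = 58,862,559 / 0.896 = 65,694,821 BTU = 656.9 therm → 656.9 × €2.94 = €1,931.43
Electric: 58,862,559 BTU / 3412 = 17,250 kWh → × €0.335 = €5,779.30
Difference = |€1,931.43 − €5,779.30| = €3,847.87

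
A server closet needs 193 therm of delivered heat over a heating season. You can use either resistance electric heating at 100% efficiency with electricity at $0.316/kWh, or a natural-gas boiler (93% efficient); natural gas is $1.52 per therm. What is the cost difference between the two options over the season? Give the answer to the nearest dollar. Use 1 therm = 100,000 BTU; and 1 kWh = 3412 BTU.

$1472

Heat load = 193 therm × 100,000 = 19,300,000 BTU
Gas: input = 19,300,000 / 0.93 = 20,752,688 BTU = 207.5 therm → 207.5 × $1.52 = $315.44
Electric: 19,300,000 BTU / 3412 = 5,657 kWh → × $0.316 = $1,787.46
Difference = |$315.44 − $1,787.46| = $1,472.02 ≈ $1472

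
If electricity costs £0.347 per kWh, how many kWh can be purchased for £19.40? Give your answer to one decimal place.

£19.40 / £0.347 per kWh = 55.91 kWh

55.9 kWh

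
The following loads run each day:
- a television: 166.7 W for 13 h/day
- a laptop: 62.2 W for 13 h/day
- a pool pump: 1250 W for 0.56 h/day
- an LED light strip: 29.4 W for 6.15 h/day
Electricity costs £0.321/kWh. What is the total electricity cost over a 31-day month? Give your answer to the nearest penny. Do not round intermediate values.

£38.38

television: 166.7 W × 13 h × 31 d = 67,180 Wh = 67.18 kWh
laptop: 62.2 W × 13 h × 31 d = 25,067 Wh = 25.07 kWh
pool pump: 1250 W × 0.56 h × 31 d = 21,700 Wh = 21.7 kWh
LED light strip: 29.4 W × 6.15 h × 31 d = 5,605 Wh = 5.605 kWh
Total energy = 67.18 + 25.07 + 21.7 + 5.605 = 119.6 kWh
Cost = 119.6 kWh × £0.321 = £38.38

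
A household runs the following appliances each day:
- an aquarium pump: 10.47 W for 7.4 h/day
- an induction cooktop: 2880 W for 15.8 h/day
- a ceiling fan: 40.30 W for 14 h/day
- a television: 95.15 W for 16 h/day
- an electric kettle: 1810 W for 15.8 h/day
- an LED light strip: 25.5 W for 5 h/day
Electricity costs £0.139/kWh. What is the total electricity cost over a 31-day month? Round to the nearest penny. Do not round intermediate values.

£329.18

aquarium pump: 10.47 W × 7.4 h × 31 d = 2,402 Wh = 2.402 kWh
induction cooktop: 2880 W × 15.8 h × 31 d = 1,410,624 Wh = 1,411 kWh
ceiling fan: 40.30 W × 14 h × 31 d = 17,490 Wh = 17.49 kWh
television: 95.15 W × 16 h × 31 d = 47,194 Wh = 47.19 kWh
electric kettle: 1810 W × 15.8 h × 31 d = 886,538 Wh = 886.5 kWh
LED light strip: 25.5 W × 5 h × 31 d = 3,952 Wh = 3.953 kWh
Total energy = 2.402 + 1,411 + 17.49 + 47.19 + 886.5 + 3.953 = 2,368 kWh
Cost = 2,368 kWh × £0.139 = £329.18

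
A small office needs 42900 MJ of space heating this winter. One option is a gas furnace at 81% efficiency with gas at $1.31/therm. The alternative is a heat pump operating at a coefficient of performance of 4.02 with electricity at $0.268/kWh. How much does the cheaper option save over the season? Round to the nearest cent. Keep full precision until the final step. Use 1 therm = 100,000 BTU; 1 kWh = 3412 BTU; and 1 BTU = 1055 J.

$136.88

Heat load = 42900 MJ = 42,900,000,000 J / 1055 = 40,663,507 BTU
Gas: input = 40,663,507 / 0.81 = 50,201,861 BTU = 502 therm → 502 × $1.31 = $657.64
Heat pump: 40,663,507 BTU / 3412 = 11,920 kWh heat; / 4.02 = 2,965 kWh in → × $0.268 = $794.52
Difference = |$657.64 − $794.52| = $136.88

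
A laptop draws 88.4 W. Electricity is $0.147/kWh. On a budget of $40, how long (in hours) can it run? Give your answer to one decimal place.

3078.2 h

Energy budget = $40 / $0.147 per kWh = 272.1 kWh = 272,109 Wh
Runtime = 272,109 Wh / 88.4 W = 3,078 h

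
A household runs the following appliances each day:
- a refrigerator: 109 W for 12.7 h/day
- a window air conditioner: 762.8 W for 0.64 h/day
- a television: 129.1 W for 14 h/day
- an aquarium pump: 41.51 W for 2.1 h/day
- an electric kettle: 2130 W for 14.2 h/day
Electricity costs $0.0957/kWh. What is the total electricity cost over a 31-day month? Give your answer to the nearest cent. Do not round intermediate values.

refrigerator: 109 W × 12.7 h × 31 d = 42,913 Wh = 42.91 kWh
window air conditioner: 762.8 W × 0.64 h × 31 d = 15,134 Wh = 15.13 kWh
television: 129.1 W × 14 h × 31 d = 56,029 Wh = 56.03 kWh
aquarium pump: 41.51 W × 2.1 h × 31 d = 2,702 Wh = 2.702 kWh
electric kettle: 2130 W × 14.2 h × 31 d = 937,626 Wh = 937.6 kWh
Total energy = 42.91 + 15.13 + 56.03 + 2.702 + 937.6 = 1,054 kWh
Cost = 1,054 kWh × $0.0957 = $100.91

$100.91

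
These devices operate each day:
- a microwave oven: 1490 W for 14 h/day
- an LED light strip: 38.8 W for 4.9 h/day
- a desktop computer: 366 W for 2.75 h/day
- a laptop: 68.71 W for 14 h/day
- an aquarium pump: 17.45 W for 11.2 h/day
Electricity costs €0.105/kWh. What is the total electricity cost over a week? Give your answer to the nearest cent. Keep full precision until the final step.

€17.06

microwave oven: 1490 W × 14 h × 7 d = 146,020 Wh = 146 kWh
LED light strip: 38.8 W × 4.9 h × 7 d = 1,331 Wh = 1.331 kWh
desktop computer: 366 W × 2.75 h × 7 d = 7,046 Wh = 7.045 kWh
laptop: 68.71 W × 14 h × 7 d = 6,734 Wh = 6.734 kWh
aquarium pump: 17.45 W × 11.2 h × 7 d = 1,368 Wh = 1.368 kWh
Total energy = 146 + 1.331 + 7.045 + 6.734 + 1.368 = 162.5 kWh
Cost = 162.5 kWh × €0.105 = €17.06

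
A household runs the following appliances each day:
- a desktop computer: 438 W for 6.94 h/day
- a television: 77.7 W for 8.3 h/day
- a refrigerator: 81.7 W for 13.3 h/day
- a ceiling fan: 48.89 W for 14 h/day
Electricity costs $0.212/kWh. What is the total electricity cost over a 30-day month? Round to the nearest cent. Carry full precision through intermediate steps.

$34.70

desktop computer: 438 W × 6.94 h × 30 d = 91,192 Wh = 91.19 kWh
television: 77.7 W × 8.3 h × 30 d = 19,347 Wh = 19.35 kWh
refrigerator: 81.7 W × 13.3 h × 30 d = 32,598 Wh = 32.6 kWh
ceiling fan: 48.89 W × 14 h × 30 d = 20,534 Wh = 20.53 kWh
Total energy = 91.19 + 19.35 + 32.6 + 20.53 = 163.7 kWh
Cost = 163.7 kWh × $0.212 = $34.70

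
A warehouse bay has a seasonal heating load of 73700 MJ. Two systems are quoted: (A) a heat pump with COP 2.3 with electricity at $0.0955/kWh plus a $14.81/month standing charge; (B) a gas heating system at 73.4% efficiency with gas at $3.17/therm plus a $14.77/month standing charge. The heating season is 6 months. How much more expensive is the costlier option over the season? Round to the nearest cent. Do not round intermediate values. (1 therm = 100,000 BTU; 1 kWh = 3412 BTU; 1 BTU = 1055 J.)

$2166.66

Heat load = 73700 MJ = 73,700,000,000 J / 1055 = 69,857,820 BTU
Gas: input = 69,857,820 / 0.734 = 95,174,142 BTU = 951.7 therm → 951.7 × $3.17 = $3,017.02; + 6 × $14.77 standing = $3,105.64
Heat pump: 69,857,820 BTU / 3412 = 20,470 kWh heat; / 2.3 = 8,902 kWh in → × $0.0955 = $850.12; + 6 × $14.81 standing = $938.98
Difference = |$3,105.64 − $938.98| = $2,166.66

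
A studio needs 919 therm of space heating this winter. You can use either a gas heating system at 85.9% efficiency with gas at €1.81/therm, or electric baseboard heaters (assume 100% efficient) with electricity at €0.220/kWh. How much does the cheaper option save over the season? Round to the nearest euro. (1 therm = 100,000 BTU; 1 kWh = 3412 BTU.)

Heat load = 919 therm × 100,000 = 91,900,000 BTU
Gas: input = 91,900,000 / 0.859 = 106,984,866 BTU = 1,070 therm → 1,070 × €1.81 = €1,936.43
Electric: 91,900,000 BTU / 3412 = 26,930 kWh → × €0.220 = €5,925.56
Difference = |€1,936.43 − €5,925.56| = €3,989.13 ≈ €3989

€3989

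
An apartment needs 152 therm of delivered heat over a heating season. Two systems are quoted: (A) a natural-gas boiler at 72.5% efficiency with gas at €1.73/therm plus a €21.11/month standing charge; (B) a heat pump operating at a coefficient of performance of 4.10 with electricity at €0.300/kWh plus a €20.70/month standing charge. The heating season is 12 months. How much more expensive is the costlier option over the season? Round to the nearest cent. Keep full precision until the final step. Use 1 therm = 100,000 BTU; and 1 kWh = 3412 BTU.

€41.66

Heat load = 152 therm × 100,000 = 15,200,000 BTU
Gas: input = 15,200,000 / 0.725 = 20,965,517 BTU = 209.7 therm → 209.7 × €1.73 = €362.70; + 12 × €21.11 standing = €616.02
Heat pump: 15,200,000 BTU / 3412 = 4,455 kWh heat; / 4.10 = 1,087 kWh in → × €0.300 = €325.97; + 12 × €20.70 standing = €574.37
Difference = |€616.02 − €574.37| = €41.66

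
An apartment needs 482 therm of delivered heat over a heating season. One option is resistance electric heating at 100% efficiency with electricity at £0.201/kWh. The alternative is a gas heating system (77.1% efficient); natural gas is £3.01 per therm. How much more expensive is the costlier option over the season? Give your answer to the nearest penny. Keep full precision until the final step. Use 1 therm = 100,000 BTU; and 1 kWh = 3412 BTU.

Heat load = 482 therm × 100,000 = 48,200,000 BTU
Gas: input = 48,200,000 / 0.771 = 62,516,213 BTU = 625.2 therm → 625.2 × £3.01 = £1,881.74
Electric: 48,200,000 BTU / 3412 = 14,130 kWh → × £0.201 = £2,839.45
Difference = |£1,881.74 − £2,839.45| = £957.71

£957.71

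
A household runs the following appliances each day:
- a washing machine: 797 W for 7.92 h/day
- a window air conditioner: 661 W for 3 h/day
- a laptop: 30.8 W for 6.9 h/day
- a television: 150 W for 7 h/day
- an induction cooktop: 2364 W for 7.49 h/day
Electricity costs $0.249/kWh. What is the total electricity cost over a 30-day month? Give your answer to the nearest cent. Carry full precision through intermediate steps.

washing machine: 797 W × 7.92 h × 30 d = 189,367 Wh = 189.4 kWh
window air conditioner: 661 W × 3 h × 30 d = 59,490 Wh = 59.49 kWh
laptop: 30.8 W × 6.9 h × 30 d = 6,376 Wh = 6.376 kWh
television: 150 W × 7 h × 30 d = 31,500 Wh = 31.5 kWh
induction cooktop: 2364 W × 7.49 h × 30 d = 531,191 Wh = 531.2 kWh
Total energy = 189.4 + 59.49 + 6.376 + 31.5 + 531.2 = 817.9 kWh
Cost = 817.9 kWh × $0.249 = $203.66

$203.66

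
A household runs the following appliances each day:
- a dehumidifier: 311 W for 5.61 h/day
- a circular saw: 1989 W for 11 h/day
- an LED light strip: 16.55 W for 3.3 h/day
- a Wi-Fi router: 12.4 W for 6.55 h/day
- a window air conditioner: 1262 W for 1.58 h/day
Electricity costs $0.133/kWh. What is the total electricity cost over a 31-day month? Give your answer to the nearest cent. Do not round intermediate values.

$106.18

dehumidifier: 311 W × 5.61 h × 31 d = 54,086 Wh = 54.09 kWh
circular saw: 1989 W × 11 h × 31 d = 678,249 Wh = 678.2 kWh
LED light strip: 16.55 W × 3.3 h × 31 d = 1,693 Wh = 1.693 kWh
Wi-Fi router: 12.4 W × 6.55 h × 31 d = 2,518 Wh = 2.518 kWh
window air conditioner: 1262 W × 1.58 h × 31 d = 61,813 Wh = 61.81 kWh
Total energy = 54.09 + 678.2 + 1.693 + 2.518 + 61.81 = 798.4 kWh
Cost = 798.4 kWh × $0.133 = $106.18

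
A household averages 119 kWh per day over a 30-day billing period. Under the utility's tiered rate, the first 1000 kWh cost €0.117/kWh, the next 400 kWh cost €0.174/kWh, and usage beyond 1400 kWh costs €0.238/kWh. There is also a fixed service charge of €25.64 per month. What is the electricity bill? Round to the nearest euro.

Usage = 119 kWh/day × 30 days = 3570 kWh
First 1000 kWh × €0.117 = €117.00
Next 400 kWh × €0.174 = €69.60
Remaining 2170 kWh × €0.238 = €516.46
Energy charge = €703.06; + service €25.64 = €728.70 ≈ €729

€729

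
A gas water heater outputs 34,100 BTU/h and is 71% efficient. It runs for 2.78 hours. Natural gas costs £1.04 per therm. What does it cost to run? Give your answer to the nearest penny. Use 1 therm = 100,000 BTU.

Heat delivered = 34,100 BTU/h × 2.78 h = 94,798 BTU
Gas input = 94,798 / 0.710 = 133,518 BTU
= 133,518 / 100,000 = 1.335 therm
Cost = 1.335 × £1.04/therm = £1.39

£1.39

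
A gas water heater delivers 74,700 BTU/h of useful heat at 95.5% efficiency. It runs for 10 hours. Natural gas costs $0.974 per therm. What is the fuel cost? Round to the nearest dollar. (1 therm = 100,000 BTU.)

Heat delivered = 74,700 BTU/h × 10 h = 747,000 BTU
Gas input = 747,000 / 0.955 = 782,199 BTU
= 782,199 / 100,000 = 7.822 therm
Cost = 7.822 × $0.974/therm = $7.62 ≈ $8

$8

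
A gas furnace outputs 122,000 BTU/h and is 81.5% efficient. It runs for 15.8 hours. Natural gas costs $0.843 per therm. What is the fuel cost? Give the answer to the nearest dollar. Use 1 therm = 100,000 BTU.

$20

Heat delivered = 122,000 BTU/h × 15.8 h = 1,927,600 BTU
Gas input = 1,927,600 / 0.815 = 2,365,153 BTU
= 2,365,153 / 100,000 = 23.65 therm
Cost = 23.65 × $0.843/therm = $19.94 ≈ $20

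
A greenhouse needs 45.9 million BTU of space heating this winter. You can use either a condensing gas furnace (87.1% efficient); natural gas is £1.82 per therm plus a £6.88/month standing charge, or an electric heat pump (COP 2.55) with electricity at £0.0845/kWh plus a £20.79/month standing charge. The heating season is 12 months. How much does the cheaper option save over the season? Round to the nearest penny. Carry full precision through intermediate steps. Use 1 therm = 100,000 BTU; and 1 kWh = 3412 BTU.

Heat load = 45.9 × 10⁶ BTU = 45,900,000 BTU
Gas: input = 45,900,000 / 0.871 = 52,698,048 BTU = 527 therm → 527 × £1.82 = £959.10; + 12 × £6.88 standing = £1,041.66
Heat pump: 45,900,000 BTU / 3412 = 13,450 kWh heat; / 2.55 = 5,275 kWh in → × £0.0845 = £445.78; + 12 × £20.79 standing = £695.26
Difference = |£1,041.66 − £695.26| = £346.40

£346.40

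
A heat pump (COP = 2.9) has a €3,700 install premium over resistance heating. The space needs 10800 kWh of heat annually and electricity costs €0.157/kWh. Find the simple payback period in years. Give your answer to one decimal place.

Resistance: 10800 kWh × €0.157 = €1,695.60/yr
Heat pump: 10800 / 2.9 = 3724 kWh in → × €0.157 = €584.69/yr
Annual savings = €1,110.91
Payback = €3,700 / €1,110.91 = 3.33 years

3.3 years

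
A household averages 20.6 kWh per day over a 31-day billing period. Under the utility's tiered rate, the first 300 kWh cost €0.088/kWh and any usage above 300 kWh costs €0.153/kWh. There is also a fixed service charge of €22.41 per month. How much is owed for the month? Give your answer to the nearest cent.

Usage = 20.6 kWh/day × 31 days = 638.6 kWh
First 300 kWh × €0.088 = €26.40
Remaining 338.6 kWh × €0.153 = €51.81
Energy charge = €78.21; + service €22.41 = €100.62

€100.62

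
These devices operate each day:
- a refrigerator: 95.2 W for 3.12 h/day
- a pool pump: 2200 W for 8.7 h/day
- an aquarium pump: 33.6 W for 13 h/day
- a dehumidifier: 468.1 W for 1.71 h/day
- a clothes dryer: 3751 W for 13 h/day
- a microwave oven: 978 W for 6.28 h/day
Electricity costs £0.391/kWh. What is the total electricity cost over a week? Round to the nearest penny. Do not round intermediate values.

£206.86

refrigerator: 95.2 W × 3.12 h × 7 d = 2,079 Wh = 2.079 kWh
pool pump: 2200 W × 8.7 h × 7 d = 133,980 Wh = 134 kWh
aquarium pump: 33.6 W × 13 h × 7 d = 3,058 Wh = 3.058 kWh
dehumidifier: 468.1 W × 1.71 h × 7 d = 5,603 Wh = 5.603 kWh
clothes dryer: 3751 W × 13 h × 7 d = 341,341 Wh = 341.3 kWh
microwave oven: 978 W × 6.28 h × 7 d = 42,993 Wh = 42.99 kWh
Total energy = 2.079 + 134 + 3.058 + 5.603 + 341.3 + 42.99 = 529.1 kWh
Cost = 529.1 kWh × £0.391 = £206.86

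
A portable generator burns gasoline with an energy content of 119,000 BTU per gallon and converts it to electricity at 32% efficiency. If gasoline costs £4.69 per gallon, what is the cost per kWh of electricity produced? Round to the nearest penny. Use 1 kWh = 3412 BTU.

Electrical output per gallon = 119,000 BTU × 0.32 / 3412 BTU/kWh = 11.16 kWh
Cost per kWh = £4.69 / 11.16 kWh = £0.420

£0.42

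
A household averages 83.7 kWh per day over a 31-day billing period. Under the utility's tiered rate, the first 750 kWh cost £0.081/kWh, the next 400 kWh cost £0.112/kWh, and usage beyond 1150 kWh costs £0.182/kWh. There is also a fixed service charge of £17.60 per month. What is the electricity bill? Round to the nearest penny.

£386.09

Usage = 83.7 kWh/day × 31 days = 2594.7 kWh
First 750 kWh × £0.081 = £60.75
Next 400 kWh × £0.112 = £44.80
Remaining 1444.7 kWh × £0.182 = £262.94
Energy charge = £368.49; + service £17.60 = £386.09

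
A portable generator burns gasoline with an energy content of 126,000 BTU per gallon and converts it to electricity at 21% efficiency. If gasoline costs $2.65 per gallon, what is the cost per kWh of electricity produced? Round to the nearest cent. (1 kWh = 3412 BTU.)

$0.34

Electrical output per gallon = 126,000 BTU × 0.21 / 3412 BTU/kWh = 7.755 kWh
Cost per kWh = $2.65 / 7.755 kWh = $0.342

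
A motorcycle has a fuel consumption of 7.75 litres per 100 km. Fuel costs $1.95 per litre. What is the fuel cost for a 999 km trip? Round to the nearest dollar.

$151

Fuel = 7.75 L/100 km × 999 km / 100 = 77.42 L
Cost = 77.42 L × $1.95/L = $150.97 ≈ $151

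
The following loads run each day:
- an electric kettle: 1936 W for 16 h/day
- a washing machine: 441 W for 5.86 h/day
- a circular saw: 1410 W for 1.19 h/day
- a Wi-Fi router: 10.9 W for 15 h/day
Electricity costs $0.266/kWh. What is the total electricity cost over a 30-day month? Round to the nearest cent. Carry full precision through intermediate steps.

$282.51

electric kettle: 1936 W × 16 h × 30 d = 929,280 Wh = 929.3 kWh
washing machine: 441 W × 5.86 h × 30 d = 77,528 Wh = 77.53 kWh
circular saw: 1410 W × 1.19 h × 30 d = 50,337 Wh = 50.34 kWh
Wi-Fi router: 10.9 W × 15 h × 30 d = 4,905 Wh = 4.905 kWh
Total energy = 929.3 + 77.53 + 50.34 + 4.905 = 1,062 kWh
Cost = 1,062 kWh × $0.266 = $282.51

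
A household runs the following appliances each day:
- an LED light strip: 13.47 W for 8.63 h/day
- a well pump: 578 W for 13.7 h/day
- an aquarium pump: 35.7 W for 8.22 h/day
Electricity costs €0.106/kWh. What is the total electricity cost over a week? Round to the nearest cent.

LED light strip: 13.47 W × 8.63 h × 7 d = 814 Wh = 0.8137 kWh
well pump: 578 W × 13.7 h × 7 d = 55,430 Wh = 55.43 kWh
aquarium pump: 35.7 W × 8.22 h × 7 d = 2,054 Wh = 2.054 kWh
Total energy = 0.8137 + 55.43 + 2.054 = 58.3 kWh
Cost = 58.3 kWh × €0.106 = €6.18

€6.18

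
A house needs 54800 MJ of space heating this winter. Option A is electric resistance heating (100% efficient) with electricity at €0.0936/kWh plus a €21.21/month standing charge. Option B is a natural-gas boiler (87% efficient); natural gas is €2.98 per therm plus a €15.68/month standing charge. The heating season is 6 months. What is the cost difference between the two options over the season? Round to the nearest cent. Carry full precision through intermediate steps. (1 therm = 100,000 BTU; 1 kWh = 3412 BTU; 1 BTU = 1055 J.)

€321.09

Heat load = 54800 MJ = 54,800,000,000 J / 1055 = 51,943,128 BTU
Gas: input = 51,943,128 / 0.87 = 59,704,745 BTU = 597 therm → 597 × €2.98 = €1,779.20; + 6 × €15.68 standing = €1,873.28
Electric: 51,943,128 BTU / 3412 = 15,220 kWh → × €0.0936 = €1,424.93; + 6 × €21.21 standing = €1,552.19
Difference = |€1,873.28 − €1,552.19| = €321.09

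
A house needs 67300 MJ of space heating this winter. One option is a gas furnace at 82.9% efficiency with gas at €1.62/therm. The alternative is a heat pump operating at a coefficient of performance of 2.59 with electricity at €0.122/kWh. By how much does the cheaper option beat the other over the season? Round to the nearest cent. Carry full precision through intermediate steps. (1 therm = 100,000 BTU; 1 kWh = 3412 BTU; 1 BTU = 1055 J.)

€365.92

Heat load = 67300 MJ = 67,300,000,000 J / 1055 = 63,791,469 BTU
Gas: input = 63,791,469 / 0.829 = 76,949,903 BTU = 769.5 therm → 769.5 × €1.62 = €1,246.59
Heat pump: 63,791,469 BTU / 3412 = 18,700 kWh heat; / 2.59 = 7,219 kWh in → × €0.122 = €880.67
Difference = |€1,246.59 − €880.67| = €365.92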